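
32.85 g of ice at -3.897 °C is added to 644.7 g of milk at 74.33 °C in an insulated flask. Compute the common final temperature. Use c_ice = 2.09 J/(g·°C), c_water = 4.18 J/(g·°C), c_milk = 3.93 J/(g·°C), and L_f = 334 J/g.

Setting the total heat transfer to zero:
warm ice to 0 °C: 32.85·2.09·(0 − (-3.897)) = 267.55
  melt ice: 32.85·334 = 10972
  meltwater 0→T: 32.85·4.18·T = 137.31 T
  milk cools: 644.7·3.93·(T − 74.33) = 2533.7(T − 74.33)
2671 T = 188328 − 11239 = 177088
T ≈ 66.30 °C — above 0 °C, consistent with complete melting.

T_f ≈ 66.3 °C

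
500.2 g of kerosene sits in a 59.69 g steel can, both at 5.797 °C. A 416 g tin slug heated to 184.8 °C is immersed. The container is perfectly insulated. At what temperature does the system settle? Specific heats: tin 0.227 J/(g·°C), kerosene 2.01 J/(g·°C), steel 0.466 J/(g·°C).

T_f = Σ m_i c_i T_i / Σ m_i c_i:
T_f = (94.43×184.8 + 1005.4×5.797 + 27.82×5.797) / (94.43 + 1005.4 + 27.82)
    = 23441 / 1127.6 ≈ 20.79 °C

T_f ≈ 20.8 °C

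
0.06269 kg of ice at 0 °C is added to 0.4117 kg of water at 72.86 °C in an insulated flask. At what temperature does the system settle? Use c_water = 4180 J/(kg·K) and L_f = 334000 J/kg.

Setting the total heat transfer to zero:
latent heat to melt: 0.06269·334000 = 20938
  meltwater 0→T: 0.06269·4180·T = 262.04 T
  water: 1720.9(T − 72.86)
1983 T = 125385 − 20938 = 104447
T ≈ 52.67 °C — above 0 °C, consistent with complete melting.

T_f ≈ 52.7 °C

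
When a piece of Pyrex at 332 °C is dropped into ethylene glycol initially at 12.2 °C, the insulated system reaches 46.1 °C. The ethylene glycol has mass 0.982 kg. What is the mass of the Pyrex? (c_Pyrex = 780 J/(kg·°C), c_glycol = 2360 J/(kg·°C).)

Heat lost by the Pyrex = heat gained by the glycol:
m×780×(332 − 46.1) = 0.982×2360×(46.1 − 12.2)
223002 m = 78564  ⇒  m ≈ 0.3523 kg

m ≈ 0.352 kg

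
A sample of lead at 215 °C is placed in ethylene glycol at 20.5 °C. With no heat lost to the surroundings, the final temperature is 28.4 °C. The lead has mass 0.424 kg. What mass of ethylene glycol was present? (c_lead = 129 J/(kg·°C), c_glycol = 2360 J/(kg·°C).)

m ≈ 0.547 kg

Heat lost by the lead = heat gained by the glycol:
0.424×129×(215 − 28.4) = m×2360×(28.4 − 20.5)
18644 m = 10206  ⇒  m ≈ 0.5474 kg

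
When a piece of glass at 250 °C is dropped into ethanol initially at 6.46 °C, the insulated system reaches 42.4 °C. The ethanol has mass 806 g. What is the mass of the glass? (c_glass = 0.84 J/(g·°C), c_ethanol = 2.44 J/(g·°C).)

m ≈ 405 g

Energy conservation, ΣQ = 0:
m·0.84·(42.4 − 250) + 806·2.44·(42.4 − 6.46) = 0
-174.38 m = -70681
m = -70681/-174.38 ≈ 405.3 g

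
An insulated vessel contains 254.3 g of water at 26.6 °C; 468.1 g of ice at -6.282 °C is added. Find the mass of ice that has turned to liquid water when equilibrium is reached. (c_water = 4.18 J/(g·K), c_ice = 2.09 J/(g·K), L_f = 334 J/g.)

m_melted ≈ 66.3 g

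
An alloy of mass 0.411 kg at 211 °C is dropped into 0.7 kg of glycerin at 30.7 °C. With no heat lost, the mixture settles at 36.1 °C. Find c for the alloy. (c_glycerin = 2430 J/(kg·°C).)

c ≈ 128 J/(kg·°C)

Energy conservation, ΣQ = 0:
0.411·c·(36.1 − 211) + 0.7·2430·(36.1 − 30.7) = 0
-71.88 c = -9185.4
c = -9185.4/-71.88 ≈ 127.8 J/(kg·°C)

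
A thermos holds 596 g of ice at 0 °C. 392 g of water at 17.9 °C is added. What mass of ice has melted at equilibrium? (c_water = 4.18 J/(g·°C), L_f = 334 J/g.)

m_melted ≈ 87.8 g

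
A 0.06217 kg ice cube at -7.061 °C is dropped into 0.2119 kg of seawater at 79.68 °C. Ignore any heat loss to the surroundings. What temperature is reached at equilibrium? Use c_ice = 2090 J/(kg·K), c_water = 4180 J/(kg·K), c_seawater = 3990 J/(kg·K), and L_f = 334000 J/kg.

Conservation of energy gives ΣQ = 0:
warm ice to 0 °C: 0.06217×2090×(0 − (-7.061)) = 917.47; latent heat to melt: 0.06217×334000 = 20765; warm the meltwater: 259.87 T; seawater: 845.48(T − 79.68)
1105.4 T = 67368 − 21682 = 45686
T ≈ 41.33 °C (positive, so assuming full melt was valid).

T_f ≈ 41.3 °C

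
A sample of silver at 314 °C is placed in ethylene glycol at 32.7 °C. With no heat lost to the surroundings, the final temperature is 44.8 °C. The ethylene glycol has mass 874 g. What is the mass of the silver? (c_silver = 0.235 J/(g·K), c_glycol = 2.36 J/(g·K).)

Taking heat into each body as positive, Σ m c ΔT = 0:
m·0.235·(44.8 − 314) + 874·2.36·(44.8 − 32.7) = 0
-63.26 m = -24958
m = -24958/-63.26 ≈ 394.5 g

m ≈ 395 g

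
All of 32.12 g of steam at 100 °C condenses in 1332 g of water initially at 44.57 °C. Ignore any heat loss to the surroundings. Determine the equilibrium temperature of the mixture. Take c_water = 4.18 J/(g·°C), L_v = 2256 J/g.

Setting the total heat transfer to zero:
latent heat released on condensation: 32.12×2256 = 72463; condensed water 100 °C→T: 134.26(T − 100); water warms: 1332×4.18×(T − 44.57) = 5567.8(T − 44.57)
5702 T = 72463 + 13426 + 248155 = 334044
T ≈ 58.58 °C (< 100 °C, so full condensation is consistent).

T_f ≈ 58.6 °C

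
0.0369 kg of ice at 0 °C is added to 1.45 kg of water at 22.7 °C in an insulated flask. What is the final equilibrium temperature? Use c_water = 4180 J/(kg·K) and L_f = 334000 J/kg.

Energy balance with sensible and latent terms:
fusion: m_ice L_f = 0.0369·334000 = 12325; warm the meltwater: 154.24 T; water cools: 1.45·4180·(T − 22.7) = 6061(T − 22.7)
6215.2 T = 137585 − 12325 = 125260
T ≈ 20.15 °C. Since T > 0 °C, the all-ice-melts assumption holds.

T_f ≈ 20.2 °C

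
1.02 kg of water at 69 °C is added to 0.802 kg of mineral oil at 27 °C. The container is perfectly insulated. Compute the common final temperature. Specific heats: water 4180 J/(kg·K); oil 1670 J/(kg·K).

T_f ≈ 59.0 °C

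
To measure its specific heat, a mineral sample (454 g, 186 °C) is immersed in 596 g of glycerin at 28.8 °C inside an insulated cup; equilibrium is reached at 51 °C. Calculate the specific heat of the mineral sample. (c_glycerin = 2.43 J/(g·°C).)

c ≈ 0.525 J/(g·°C)

Heat lost by the mineral sample = heat gained by the glycerin:
454·c·(186 − 51) = 596·2.43·(51 − 28.8)
61290 c = 32152  ⇒  c ≈ 0.5246 J/(g·°C)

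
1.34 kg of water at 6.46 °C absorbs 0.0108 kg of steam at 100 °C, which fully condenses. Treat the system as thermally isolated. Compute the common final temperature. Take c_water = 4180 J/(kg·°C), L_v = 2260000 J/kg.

T_f ≈ 11.5 °C

Energy conservation, ΣQ = 0:
latent heat released on condensation: 0.0108·2260000 = 24408
  condensate cools 100→T: 0.0108·4180·(T − 100) = 45.14(T − 100)
  water warms: 1.34·4180·(T − 6.46) = 5601.2(T − 6.46)
5646.3 T = 24408 + 4514.4 + 36184 = 65106
T ≈ 11.53 °C (< 100 °C, so full condensation is consistent).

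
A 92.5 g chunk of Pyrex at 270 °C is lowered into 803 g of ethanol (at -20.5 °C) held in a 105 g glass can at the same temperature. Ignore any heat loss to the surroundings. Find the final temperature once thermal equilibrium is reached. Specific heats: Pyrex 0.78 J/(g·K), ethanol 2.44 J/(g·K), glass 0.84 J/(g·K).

Setting the total heat transfer to zero:
92.5·0.78·(T − 270) + 803·2.44·(T − (-20.5)) + 105·0.84·(T − (-20.5)) = 0
(72.15 + 1959.3 + 88.2) T = 72.15·270 + 1959.3·(-20.5) + 88.2·(-20.5)
T = -22494/2119.7 ≈ -10.61 °C

T_f ≈ -10.6 °C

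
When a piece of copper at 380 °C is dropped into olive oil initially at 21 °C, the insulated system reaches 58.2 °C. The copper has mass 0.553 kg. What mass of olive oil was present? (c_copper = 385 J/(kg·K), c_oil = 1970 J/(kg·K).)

m ≈ 0.935 kg

|Q_copper| = |Q_oil|:
0.553×385×(380 − 58.2) = m×1970×(58.2 − 21)
73284 m = 68513  ⇒  m ≈ 0.9349 kg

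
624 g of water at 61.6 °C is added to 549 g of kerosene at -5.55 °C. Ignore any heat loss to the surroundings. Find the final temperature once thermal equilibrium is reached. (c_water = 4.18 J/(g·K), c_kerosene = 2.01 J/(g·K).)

T_f ≈ 41.6 °C

|Q_water| = |Q_kerosene|:
624*4.18*(61.6 − T) = 549*2.01*(T − (-5.55))
2608.3(61.6 − T) = 1103.5(T − (-5.55))
3711.8 T = 154548  ⇒  T ≈ 41.64 °C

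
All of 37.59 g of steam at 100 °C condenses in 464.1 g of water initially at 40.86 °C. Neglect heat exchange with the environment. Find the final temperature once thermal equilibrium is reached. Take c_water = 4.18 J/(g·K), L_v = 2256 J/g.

T_f ≈ 85.7 °C

Conservation of energy gives ΣQ = 0:
latent heat released on condensation: 37.59×2256 = 84803; condensed water 100 °C→T: 157.13(T − 100); water warms: 464.1×4.18×(T − 40.86) = 1939.9(T − 40.86)
2097.1 T = 84803 + 15713 + 79266 = 179782
T ≈ 85.73 °C (< 100 °C, so full condensation is consistent).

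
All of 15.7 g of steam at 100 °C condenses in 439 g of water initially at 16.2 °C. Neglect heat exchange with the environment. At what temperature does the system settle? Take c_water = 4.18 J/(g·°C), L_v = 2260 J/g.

T_f ≈ 37.8 °C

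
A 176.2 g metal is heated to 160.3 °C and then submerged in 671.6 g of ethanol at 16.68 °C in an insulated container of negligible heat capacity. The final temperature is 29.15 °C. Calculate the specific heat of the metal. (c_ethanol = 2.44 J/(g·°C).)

Setting the total heat transfer to zero:
176.2·c·(29.15 − 160.3) + 671.6·2.44·(29.15 − 16.68) = 0
-23109 c = -20435
c = -20435/-23109 ≈ 0.8843 J/(g·°C)

c ≈ 0.884 J/(g·°C)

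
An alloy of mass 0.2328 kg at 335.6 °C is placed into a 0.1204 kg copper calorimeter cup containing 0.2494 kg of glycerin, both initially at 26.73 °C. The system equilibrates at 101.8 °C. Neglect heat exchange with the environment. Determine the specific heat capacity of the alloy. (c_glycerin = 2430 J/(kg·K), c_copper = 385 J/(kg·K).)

c ≈ 900 J/(kg·K)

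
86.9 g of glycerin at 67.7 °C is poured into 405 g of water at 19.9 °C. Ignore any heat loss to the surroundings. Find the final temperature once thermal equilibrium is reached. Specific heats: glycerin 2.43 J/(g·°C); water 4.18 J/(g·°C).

Taking heat into each body as positive, Σ m c ΔT = 0:
86.9×2.43×(T − 67.7) + 405×4.18×(T − 19.9) = 0
211.17(T − 67.7) + 1692.9(T − 19.9) = 0
(211.17 + 1692.9) T = 211.17×67.7 + 1692.9×19.9
T ≈ 25.20 °C

T_f ≈ 25.2 °C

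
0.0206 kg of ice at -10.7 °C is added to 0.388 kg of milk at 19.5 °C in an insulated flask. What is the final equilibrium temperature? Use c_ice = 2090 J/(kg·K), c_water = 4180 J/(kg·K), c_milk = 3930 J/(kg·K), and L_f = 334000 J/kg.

Conservation of energy gives ΣQ = 0:
warm ice to 0 °C: 0.0206×2090×(0 − (-10.7)) = 460.68; fusion: m_ice L_f = 0.0206×334000 = 6880.4; warm the meltwater: 86.11 T; milk cools: 0.388×3930×(T − 19.5) = 1524.8(T − 19.5)
1610.9 T = 29734 − 7341.1 = 22393
T ≈ 13.90 °C — above 0 °C, consistent with complete melting.

T_f ≈ 13.9 °C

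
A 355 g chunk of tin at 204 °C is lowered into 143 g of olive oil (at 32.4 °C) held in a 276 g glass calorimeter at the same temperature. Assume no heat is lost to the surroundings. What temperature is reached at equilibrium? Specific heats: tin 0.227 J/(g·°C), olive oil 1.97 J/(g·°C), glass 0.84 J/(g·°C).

Heat gained plus heat lost sum to zero:
355*0.227*(T − 204) + 143*1.97*(T − 32.4) + 276*0.84*(T − 32.4) = 0
594.13 T = 33078
T ≈ 55.67 °C

T_f ≈ 55.7 °C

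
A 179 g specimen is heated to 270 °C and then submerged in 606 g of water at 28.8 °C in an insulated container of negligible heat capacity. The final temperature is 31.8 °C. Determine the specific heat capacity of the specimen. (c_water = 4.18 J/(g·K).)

c ≈ 0.178 J/(g·K)

Setting the total heat transfer to zero:
179·c·(31.8 − 270) + 606·4.18·(31.8 − 28.8) = 0
-42638 c = -7599.2
c = -7599.2/-42638 ≈ 0.1782 J/(g·K)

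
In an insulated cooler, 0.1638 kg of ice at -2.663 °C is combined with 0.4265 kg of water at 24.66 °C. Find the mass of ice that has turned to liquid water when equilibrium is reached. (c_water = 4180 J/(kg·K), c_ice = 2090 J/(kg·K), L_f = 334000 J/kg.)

m_melted ≈ 0.129 kg

Water can give up m c ΔT = 0.4265×4180×24.66 = 43963 J before reaching 0 °C.
Warming the ice to 0 °C takes 0.1638×2090×2.663 = 911.66 J, leaving 43051 J for melting.
To melt every bit of ice: 0.1638×334000 = 54709 J.
Since 43051 < 54709 J, not all the ice melts; equilibrium is at 0 °C.
m_melted×334000 = 43051  ⇒  m_melted ≈ 0.1289 kg.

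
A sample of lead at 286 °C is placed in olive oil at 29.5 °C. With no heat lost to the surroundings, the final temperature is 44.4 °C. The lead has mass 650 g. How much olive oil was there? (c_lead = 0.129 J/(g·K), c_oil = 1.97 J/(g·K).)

m ≈ 690 g

|Q_lead| = |Q_oil|:
650·0.129·(286 − 44.4) = m·1.97·(44.4 − 29.5)
29.35 m = 20258  ⇒  m ≈ 690.2 g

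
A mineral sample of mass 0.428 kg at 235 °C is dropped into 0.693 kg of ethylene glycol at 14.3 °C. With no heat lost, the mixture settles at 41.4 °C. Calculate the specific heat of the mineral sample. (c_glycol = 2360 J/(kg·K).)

m_s c (T_s − T_f) = m_glycol c_glycol (T_f − T_0):
0.428×c×(235 − 41.4) = 0.693×2360×(41.4 − 14.3)
82.86 c = 44322  ⇒  c ≈ 534.9 J/(kg·K)

c ≈ 535 J/(kg·K)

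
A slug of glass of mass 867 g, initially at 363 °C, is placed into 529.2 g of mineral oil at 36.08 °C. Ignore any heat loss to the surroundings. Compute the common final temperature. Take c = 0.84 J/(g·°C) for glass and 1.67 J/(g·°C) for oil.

Let T be the final temperature. ΣQ_i = 0:
867·0.84·(T − 363) + 529.2·1.67·(T − 36.08) = 0
1612 T = 296252
T ≈ 183.77 °C

T_f ≈ 183.8 °C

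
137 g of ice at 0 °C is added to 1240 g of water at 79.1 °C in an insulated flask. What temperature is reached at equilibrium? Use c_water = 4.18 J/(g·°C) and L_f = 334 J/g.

Heat gained plus heat lost sum to zero:
melt ice: 137×334 = 45758
  warm the meltwater: 572.66 T
  water: 5183.2(T − 79.1)
5755.9 T = 409991 − 45758 = 364233
T ≈ 63.28 °C (positive, so assuming full melt was valid).

T_f ≈ 63.3 °C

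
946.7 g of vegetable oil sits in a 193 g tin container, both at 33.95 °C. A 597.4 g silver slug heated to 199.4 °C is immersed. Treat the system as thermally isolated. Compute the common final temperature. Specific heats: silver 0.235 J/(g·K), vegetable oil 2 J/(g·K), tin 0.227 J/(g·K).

Heat gained plus heat lost sum to zero:
597.4·0.235·(T − 199.4) + 946.7·2·(T − 33.95) + 193·0.227·(T − 33.95) = 0
140.39(T − 199.4) + 1893.4(T − 33.95) + 43.81(T − 33.95) = 0
(140.39 + 1893.4 + 43.81) T = 140.39·199.4 + 1893.4·33.95 + 43.81·33.95
T ≈ 45.13 °C

T_f ≈ 45.1 °C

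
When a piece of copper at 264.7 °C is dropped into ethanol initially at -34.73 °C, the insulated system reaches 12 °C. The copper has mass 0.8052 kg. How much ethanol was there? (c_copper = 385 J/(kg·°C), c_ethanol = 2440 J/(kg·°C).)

m ≈ 0.687 kg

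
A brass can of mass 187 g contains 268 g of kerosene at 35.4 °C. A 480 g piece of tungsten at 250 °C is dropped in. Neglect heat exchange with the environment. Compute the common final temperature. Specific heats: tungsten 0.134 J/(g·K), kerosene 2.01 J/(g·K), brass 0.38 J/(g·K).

T_f ≈ 55.9 °C

Energy conservation, ΣQ = 0:
480·0.134·(T − 250) + 268·2.01·(T − 35.4) + 187·0.38·(T − 35.4) = 0
674.06 T = 37665
T = 37665 / 674.06 = 55.9 °C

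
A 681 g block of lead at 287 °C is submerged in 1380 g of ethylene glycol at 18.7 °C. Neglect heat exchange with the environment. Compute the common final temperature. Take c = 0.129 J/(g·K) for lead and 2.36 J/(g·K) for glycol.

Heat lost by the lead equals heat gained by the glycol:
681*0.129*(287 − T) = 1380*2.36*(T − 18.7)
87.85(287 − T) = 3256.8(T − 18.7)
3344.6 T = 86115  ⇒  T ≈ 25.75 °C

T_f ≈ 25.7 °C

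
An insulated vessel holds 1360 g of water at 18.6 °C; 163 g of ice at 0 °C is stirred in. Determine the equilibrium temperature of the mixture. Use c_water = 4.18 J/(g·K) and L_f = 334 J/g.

T_f ≈ 8.1 °C

Net heat exchanged in the isolated system is zero:
melt ice: 163×334 = 54442
  warm the meltwater: 681.34 T
  water cools: 1360×4.18×(T − 18.6) = 5684.8(T − 18.6)
6366.1 T = 105737 − 54442 = 51295
T ≈ 8.06 °C (positive, so assuming full melt was valid).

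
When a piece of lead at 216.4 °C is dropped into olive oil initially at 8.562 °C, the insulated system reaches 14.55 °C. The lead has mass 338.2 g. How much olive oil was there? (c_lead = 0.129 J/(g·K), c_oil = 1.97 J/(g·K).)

Energy conservation, ΣQ = 0:
338.2·0.129·(14.55 − 216.4) + m·1.97·(14.55 − 8.562) = 0
11.8 m = 8806.3
m = 8806.3/11.8 ≈ 746.5 g

m ≈ 747 g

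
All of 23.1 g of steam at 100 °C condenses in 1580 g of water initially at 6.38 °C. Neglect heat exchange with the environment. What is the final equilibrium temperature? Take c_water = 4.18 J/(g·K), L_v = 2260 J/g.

T_f ≈ 15.5 °C

Sum of m c ΔT and latent-heat terms is zero:
latent heat released on condensation: 23.1·2260 = 52206; condensate cools 100→T: 23.1·4.18·(T − 100) = 96.56(T − 100); original water: 6604.4(T − 6.38)
6701 T = 52206 + 9655.8 + 42136 = 103998
T ≈ 15.52 °C — below 100 °C, confirming all the steam condensed.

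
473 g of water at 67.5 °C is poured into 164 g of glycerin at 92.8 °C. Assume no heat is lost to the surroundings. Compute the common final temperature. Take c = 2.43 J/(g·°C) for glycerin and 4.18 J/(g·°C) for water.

T_f ≈ 71.7 °C

With ΣQ=0 the equilibrium temperature is the m·c-weighted mean:
T_f = (398.52×92.8 + 1977.1×67.5) / (398.52 + 1977.1)
    = 170440 / 2375.7 ≈ 71.74 °C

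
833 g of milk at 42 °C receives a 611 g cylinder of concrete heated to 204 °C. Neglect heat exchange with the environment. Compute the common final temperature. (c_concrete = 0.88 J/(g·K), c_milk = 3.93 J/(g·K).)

T_f = Σ m_i c_i T_i / Σ m_i c_i:
T_f = (537.68×204 + 3273.7×42) / (537.68 + 3273.7)
    = 247182 / 3811.4 ≈ 64.85 °C

T_f ≈ 64.9 °C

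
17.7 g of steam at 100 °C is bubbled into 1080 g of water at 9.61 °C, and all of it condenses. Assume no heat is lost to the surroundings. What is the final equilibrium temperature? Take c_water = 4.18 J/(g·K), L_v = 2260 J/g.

T_f ≈ 19.8 °C

Sum of m c ΔT and latent-heat terms is zero:
condense steam: −17.7×2260 = −40002; condensate cools 100→T: 17.7×4.18×(T − 100) = 73.99(T − 100); water warms: 1080×4.18×(T − 9.61) = 4514.4(T − 9.61)
4588.4 T = 40002 + 7398.6 + 43383 = 90784
T ≈ 19.79 °C — below 100 °C, confirming all the steam condensed.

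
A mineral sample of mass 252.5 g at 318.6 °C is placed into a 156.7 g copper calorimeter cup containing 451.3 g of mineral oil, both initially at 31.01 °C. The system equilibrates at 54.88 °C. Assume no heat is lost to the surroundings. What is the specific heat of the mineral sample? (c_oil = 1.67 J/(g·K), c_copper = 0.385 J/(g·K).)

c ≈ 0.292 J/(g·K)

Conservation of energy gives ΣQ = 0:
252.5×c×(54.88 − 318.6) + 451.3×1.67×(54.88 − 31.01) + 156.7×0.385×(54.88 − 31.01) = 0
-66589 c = -19430
c = -19430/-66589 ≈ 0.2918 J/(g·K)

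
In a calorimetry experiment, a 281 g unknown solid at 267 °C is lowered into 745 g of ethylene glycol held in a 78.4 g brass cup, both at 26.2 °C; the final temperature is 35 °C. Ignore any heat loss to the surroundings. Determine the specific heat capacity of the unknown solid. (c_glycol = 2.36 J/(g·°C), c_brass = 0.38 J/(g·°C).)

c ≈ 0.241 J/(g·°C)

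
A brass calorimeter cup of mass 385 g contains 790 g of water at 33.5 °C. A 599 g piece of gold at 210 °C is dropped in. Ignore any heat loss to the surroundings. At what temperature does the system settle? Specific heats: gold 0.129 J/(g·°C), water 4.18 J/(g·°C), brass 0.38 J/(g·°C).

T_f ≈ 37.4 °C

T_f is the heat-capacity-weighted average of the initial temperatures:
T_f = (77.27·210 + 3302.2·33.5 + 146.3·33.5) / (77.27 + 3302.2 + 146.3)
    = 131752 / 3525.8 ≈ 37.37 °C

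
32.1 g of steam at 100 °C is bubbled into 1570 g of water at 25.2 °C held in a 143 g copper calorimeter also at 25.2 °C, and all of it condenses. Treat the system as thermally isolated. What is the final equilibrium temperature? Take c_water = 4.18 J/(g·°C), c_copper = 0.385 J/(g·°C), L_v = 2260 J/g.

Heat gained plus heat lost sum to zero:
steam→water at 100 °C releases m L_v = 32.1·2260 = 72546; condensed water 100 °C→T: 134.18(T − 100); water warms: 1570·4.18·(T − 25.2) = 6562.6(T − 25.2); cup: 55.05(T − 25.2)
6751.8 T = 72546 + 13418 + 166765 = 252729
T ≈ 37.43 °C, under the boiling point, so the assumption holds.

T_f ≈ 37.4 °C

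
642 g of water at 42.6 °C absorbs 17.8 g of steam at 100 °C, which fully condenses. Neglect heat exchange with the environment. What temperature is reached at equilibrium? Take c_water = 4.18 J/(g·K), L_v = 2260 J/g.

Let T be the final temperature. ΣQ_i = 0:
latent heat released on condensation: 17.8·2260 = 40228
  condensed water 100 °C→T: 74.4(T − 100)
  water warms: 642·4.18·(T − 42.6) = 2683.6(T − 42.6)
2758 T = 40228 + 7440.4 + 114320 = 161988
T ≈ 58.73 °C, under the boiling point, so the assumption holds.

T_f ≈ 58.7 °C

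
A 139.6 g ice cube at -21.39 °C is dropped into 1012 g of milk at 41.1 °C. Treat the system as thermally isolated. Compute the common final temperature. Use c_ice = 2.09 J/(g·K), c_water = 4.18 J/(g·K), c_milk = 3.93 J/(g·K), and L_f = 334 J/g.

T_f ≈ 24.2 °C

Energy conservation, ΣQ = 0:
warm ice to 0 °C: 139.6·2.09·(0 − (-21.39)) = 6240.8; melt ice: 139.6·334 = 46626; warm the meltwater: 583.53 T; milk cools: 1012·3.93·(T − 41.1) = 3977.2(T − 41.1)
4560.7 T = 163461 − 52867 = 110594
T ≈ 24.25 °C. Since T > 0 °C, the all-ice-melts assumption holds.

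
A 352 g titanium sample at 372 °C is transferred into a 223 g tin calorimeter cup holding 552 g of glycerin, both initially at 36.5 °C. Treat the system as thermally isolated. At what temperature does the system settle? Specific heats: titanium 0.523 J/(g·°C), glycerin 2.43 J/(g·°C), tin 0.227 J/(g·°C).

Energy conservation, ΣQ = 0:
352×0.523×(T − 372) + 552×2.43×(T − 36.5) + 223×0.227×(T − 36.5) = 0
1576.1 T = 119291
T ≈ 75.69 °C

T_f ≈ 75.7 °C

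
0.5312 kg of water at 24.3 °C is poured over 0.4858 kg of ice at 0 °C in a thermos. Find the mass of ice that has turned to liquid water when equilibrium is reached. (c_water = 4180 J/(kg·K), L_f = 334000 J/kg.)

m_melted ≈ 0.162 kg

Heat available from the water dropping to 0 °C: 0.5312×4180×24.3 = 53956 J.
To melt every bit of ice: 0.4858×334000 = 162257 J.
53956 J < 162257 J, so only part of the ice melts and the system sits at 0 °C.
m_melt = 53956 / L_f = 0.1615 kg.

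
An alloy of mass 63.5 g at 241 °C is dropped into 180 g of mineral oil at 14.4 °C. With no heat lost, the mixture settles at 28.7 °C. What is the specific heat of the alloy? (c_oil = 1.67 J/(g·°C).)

Taking heat into each body as positive, Σ m c ΔT = 0:
63.5×c×(28.7 − 241) + 180×1.67×(28.7 − 14.4) = 0
-13481 c = -4298.6
c = -4298.6/-13481 ≈ 0.3189 J/(g·°C)

c ≈ 0.319 J/(g·°C)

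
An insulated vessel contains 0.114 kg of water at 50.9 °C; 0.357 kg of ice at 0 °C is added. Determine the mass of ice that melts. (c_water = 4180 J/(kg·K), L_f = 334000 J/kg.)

Water can give up m c ΔT = 0.114×4180×50.9 = 24255 J before reaching 0 °C.
To melt every bit of ice: 0.357×334000 = 119238 J.
24255 J < 119238 J, so only part of the ice melts and the system sits at 0 °C.
m_melt = 24255 / L_f = 0.07262 kg.

m_melted ≈ 0.0726 kg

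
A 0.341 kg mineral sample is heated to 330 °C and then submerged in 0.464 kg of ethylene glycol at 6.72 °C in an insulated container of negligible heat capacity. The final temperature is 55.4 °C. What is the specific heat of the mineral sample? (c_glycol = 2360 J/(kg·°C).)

c ≈ 569 J/(kg·°C)

Heat gained plus heat lost sum to zero:
0.341·c·(55.4 − 330) + 0.464·2360·(55.4 − 6.72) = 0
-93.64 c = -53307
c = -53307/-93.64 ≈ 569.3 J/(kg·°C)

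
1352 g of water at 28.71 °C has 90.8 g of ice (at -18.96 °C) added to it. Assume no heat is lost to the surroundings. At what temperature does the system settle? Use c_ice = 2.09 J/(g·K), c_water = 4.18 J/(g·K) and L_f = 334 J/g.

Energy conservation, ΣQ = 0:
warm ice to 0 °C: 90.8·2.09·(0 − (-18.96)) = 3598.1
  fusion: m_ice L_f = 90.8·334 = 30327
  warm the meltwater: 379.54 T
  water: 5651.4(T − 28.71)
6030.9 T = 162251 − 33925 = 128325
T ≈ 21.28 °C — above 0 °C, consistent with complete melting.

T_f ≈ 21.3 °C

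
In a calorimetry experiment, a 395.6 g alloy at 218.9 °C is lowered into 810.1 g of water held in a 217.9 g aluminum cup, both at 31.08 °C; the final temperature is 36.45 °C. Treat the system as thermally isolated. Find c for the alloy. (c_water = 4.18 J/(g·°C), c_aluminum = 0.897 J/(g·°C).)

Taking heat into each body as positive, Σ m c ΔT = 0:
395.6×c×(36.45 − 218.9) + 810.1×4.18×(36.45 − 31.08) + 217.9×0.897×(36.45 − 31.08) = 0
-72177 c = -19234
c = -19234/-72177 ≈ 0.2665 J/(g·°C)

c ≈ 0.266 J/(g·°C)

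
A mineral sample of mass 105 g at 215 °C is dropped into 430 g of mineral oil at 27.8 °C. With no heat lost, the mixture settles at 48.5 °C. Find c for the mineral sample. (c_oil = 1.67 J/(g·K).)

c ≈ 0.85 J/(g·K)

m_s c (T_s − T_f) = m_oil c_oil (T_f − T_0):
105×c×(215 − 48.5) = 430×1.67×(48.5 − 27.8)
17482 c = 14865  ⇒  c ≈ 0.8503 J/(g·K)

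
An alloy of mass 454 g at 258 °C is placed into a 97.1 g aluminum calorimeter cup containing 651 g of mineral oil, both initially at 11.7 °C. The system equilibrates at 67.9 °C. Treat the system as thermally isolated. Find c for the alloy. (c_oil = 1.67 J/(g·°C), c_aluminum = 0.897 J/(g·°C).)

Let T be the final temperature. ΣQ_i = 0:
454×c×(67.9 − 258) + 651×1.67×(67.9 − 11.7) + 97.1×0.897×(67.9 − 11.7) = 0
-86305 c = -65994
c = -65994/-86305 ≈ 0.7647 J/(g·°C)

c ≈ 0.765 J/(g·°C)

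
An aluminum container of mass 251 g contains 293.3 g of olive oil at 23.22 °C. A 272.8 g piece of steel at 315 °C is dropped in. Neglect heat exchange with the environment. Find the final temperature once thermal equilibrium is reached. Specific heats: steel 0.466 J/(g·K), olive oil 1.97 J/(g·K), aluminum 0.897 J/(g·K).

T_f ≈ 63.1 °C

Conservation of energy gives ΣQ = 0:
272.8×0.466×(T − 315) + 293.3×1.97×(T − 23.22) + 251×0.897×(T − 23.22) = 0
127.12(T − 315) + 577.8(T − 23.22) + 225.15(T − 23.22) = 0
930.07 T = 58689
T = 58689 / 930.07 = 63.1 °C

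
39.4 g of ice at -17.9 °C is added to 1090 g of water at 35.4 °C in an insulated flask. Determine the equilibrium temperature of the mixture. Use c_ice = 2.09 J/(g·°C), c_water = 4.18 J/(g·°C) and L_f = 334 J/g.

T_f ≈ 31.1 °C

Energy conservation, ΣQ = 0:
warm ice to 0 °C: 39.4×2.09×(0 − (-17.9)) = 1474
  fusion: m_ice L_f = 39.4×334 = 13160
  warm the meltwater: 164.69 T
  water: 4556.2(T − 35.4)
4720.9 T = 161289 − 14634 = 146656
T ≈ 31.07 °C — above 0 °C, consistent with complete melting.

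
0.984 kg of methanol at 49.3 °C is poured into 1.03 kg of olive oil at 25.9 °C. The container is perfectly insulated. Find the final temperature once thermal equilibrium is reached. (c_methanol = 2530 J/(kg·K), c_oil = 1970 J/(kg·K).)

T_f ≈ 38.8 °C

Energy conservation, ΣQ = 0:
0.984*2530*(T − 49.3) + 1.03*1970*(T − 25.9) = 0
2489.5(T − 49.3) + 2029.1(T − 25.9) = 0
(2489.5 + 2029.1) T = 2489.5*49.3 + 2029.1*25.9
T ≈ 38.79 °C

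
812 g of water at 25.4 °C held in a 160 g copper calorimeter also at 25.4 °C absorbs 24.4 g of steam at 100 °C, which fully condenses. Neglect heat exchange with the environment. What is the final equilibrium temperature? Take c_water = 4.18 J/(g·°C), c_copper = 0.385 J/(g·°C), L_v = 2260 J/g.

T_f ≈ 43.0 °C

Energy conservation, ΣQ = 0:
latent heat released on condensation: 24.4·2260 = 55144
  condensate cools 100→T: 24.4·4.18·(T − 100) = 101.99(T − 100)
  original water: 3394.2(T − 25.4)
  cup: 61.6(T − 25.4)
3557.8 T = 55144 + 10199 + 87776 = 153120
T ≈ 43.04 °C (< 100 °C, so full condensation is consistent).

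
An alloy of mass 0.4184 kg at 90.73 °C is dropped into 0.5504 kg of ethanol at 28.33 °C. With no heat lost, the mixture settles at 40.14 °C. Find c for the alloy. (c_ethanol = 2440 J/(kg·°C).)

Heat lost by the alloy = heat gained by the ethanol:
0.4184·c·(90.73 − 40.14) = 0.5504·2440·(40.14 − 28.33)
21.17 c = 15861  ⇒  c ≈ 749.3 J/(kg·°C)

c ≈ 749 J/(kg·°C)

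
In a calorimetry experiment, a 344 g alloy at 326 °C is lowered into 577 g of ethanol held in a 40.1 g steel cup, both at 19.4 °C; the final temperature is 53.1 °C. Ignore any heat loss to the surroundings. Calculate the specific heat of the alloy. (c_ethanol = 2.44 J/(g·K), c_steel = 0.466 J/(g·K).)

c ≈ 0.512 J/(g·K)

Energy conservation, ΣQ = 0:
344·c·(53.1 − 326) + 577·2.44·(53.1 − 19.4) + 40.1·0.466·(53.1 − 19.4) = 0
-93878 c = -48075
c = -48075/-93878 ≈ 0.5121 J/(g·K)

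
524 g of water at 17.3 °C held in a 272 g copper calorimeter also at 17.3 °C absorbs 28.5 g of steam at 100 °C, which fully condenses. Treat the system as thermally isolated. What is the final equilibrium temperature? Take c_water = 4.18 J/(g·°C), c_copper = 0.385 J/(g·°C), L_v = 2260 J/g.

T_f ≈ 48.1 °C

Heat gained plus heat lost sum to zero:
condense steam: −28.5×2260 = −64410
  condensed water 100 °C→T: 119.13(T − 100)
  water warms: 524×4.18×(T − 17.3) = 2190.3(T − 17.3)
  cup: 104.72(T − 17.3)
2414.2 T = 64410 + 11913 + 39704 = 116027
T ≈ 48.06 °C (< 100 °C, so full condensation is consistent).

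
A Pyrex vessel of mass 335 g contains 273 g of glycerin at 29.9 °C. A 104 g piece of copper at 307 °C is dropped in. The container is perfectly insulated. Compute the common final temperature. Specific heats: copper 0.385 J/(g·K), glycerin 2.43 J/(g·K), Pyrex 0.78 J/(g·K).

T_f = Σ m_i c_i T_i / Σ m_i c_i:
T_f = (40.04*307 + 663.39*29.9 + 261.3*29.9) / (40.04 + 663.39 + 261.3)
    = 39941 / 964.73 ≈ 41.40 °C

T_f ≈ 41.4 °C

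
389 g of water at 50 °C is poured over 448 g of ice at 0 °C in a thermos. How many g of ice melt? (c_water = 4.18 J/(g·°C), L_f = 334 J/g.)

Water can give up m c ΔT = 389·4.18·50 = 81301 J before reaching 0 °C.
To melt every bit of ice: 448·334 = 149632 J.
That's not enough to melt it all — equilibrium is at 0 °C with ice remaining.
m_melted·334 = 81301  ⇒  m_melted ≈ 243.4 g.

m_melted ≈ 243 g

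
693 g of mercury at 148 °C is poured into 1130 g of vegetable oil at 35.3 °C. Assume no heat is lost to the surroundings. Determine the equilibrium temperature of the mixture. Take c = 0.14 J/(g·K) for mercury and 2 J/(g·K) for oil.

Net heat exchanged in the isolated system is zero:
693·0.14·(T − 148) + 1130·2·(T − 35.3) = 0
97.02(T − 148) + 2260(T − 35.3) = 0
(97.02 + 2260) T = 97.02·148 + 2260·35.3
T = 94137/2357 ≈ 39.94 °C

T_f ≈ 39.9 °C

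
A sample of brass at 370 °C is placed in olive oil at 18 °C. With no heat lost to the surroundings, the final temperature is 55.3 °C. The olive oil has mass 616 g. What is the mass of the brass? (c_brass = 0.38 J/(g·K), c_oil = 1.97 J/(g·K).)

Heat lost by the brass = heat gained by the oil:
m·0.38·(370 − 55.3) = 616·1.97·(55.3 − 18)
119.59 m = 45264  ⇒  m ≈ 378.5 g

m ≈ 379 g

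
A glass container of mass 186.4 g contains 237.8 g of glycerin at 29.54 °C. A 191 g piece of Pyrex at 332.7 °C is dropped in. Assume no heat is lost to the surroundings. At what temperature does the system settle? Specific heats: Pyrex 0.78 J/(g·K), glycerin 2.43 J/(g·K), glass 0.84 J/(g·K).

Taking heat into each body as positive, Σ m c ΔT = 0:
191*0.78*(T − 332.7) + 237.8*2.43*(T − 29.54) + 186.4*0.84*(T − 29.54) = 0
148.98(T − 332.7) + 577.85(T − 29.54) + 156.58(T − 29.54) = 0
883.41 T = 71261
T = 71261/883.41 ≈ 80.67 °C

T_f ≈ 80.7 °C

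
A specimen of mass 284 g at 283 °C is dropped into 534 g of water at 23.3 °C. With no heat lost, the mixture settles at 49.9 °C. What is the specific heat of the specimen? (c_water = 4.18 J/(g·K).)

c ≈ 0.897 J/(g·K)

Net heat exchanged in the isolated system is zero:
284·c·(49.9 − 283) + 534·4.18·(49.9 − 23.3) = 0
-66200 c = -59374
c = -59374/-66200 ≈ 0.8969 J/(g·K)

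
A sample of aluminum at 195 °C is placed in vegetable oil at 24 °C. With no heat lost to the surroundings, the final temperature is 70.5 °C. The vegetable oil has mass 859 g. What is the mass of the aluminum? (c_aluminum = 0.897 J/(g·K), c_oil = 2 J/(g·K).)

Conservation of energy gives ΣQ = 0:
m·0.897·(70.5 − 195) + 859·2·(70.5 − 24) = 0
-111.68 m = -79887
m = -79887/-111.68 ≈ 715.3 g

m ≈ 715 g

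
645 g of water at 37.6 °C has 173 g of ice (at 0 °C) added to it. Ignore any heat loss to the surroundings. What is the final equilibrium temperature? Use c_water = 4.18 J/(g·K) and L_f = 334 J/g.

Net heat exchanged in the isolated system is zero:
melt ice: 173·334 = 57782; warm the meltwater: 723.14 T; water cools: 645·4.18·(T − 37.6) = 2696.1(T − 37.6)
3419.2 T = 101373 − 57782 = 43591
T ≈ 12.75 °C — above 0 °C, consistent with complete melting.

T_f ≈ 12.7 °C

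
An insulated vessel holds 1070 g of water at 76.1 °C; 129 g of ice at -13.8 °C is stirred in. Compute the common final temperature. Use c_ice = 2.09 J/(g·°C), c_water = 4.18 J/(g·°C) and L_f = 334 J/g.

Setting the total heat transfer to zero:
warm ice to 0 °C: 129·2.09·(0 − (-13.8)) = 3720.6; melt ice: 129·334 = 43086; meltwater 0→T: 129·4.18·T = 539.22 T; water cools: 1070·4.18·(T − 76.1) = 4472.6(T − 76.1)
5011.8 T = 340365 − 46807 = 293558
T ≈ 58.57 °C (positive, so assuming full melt was valid).

T_f ≈ 58.6 °C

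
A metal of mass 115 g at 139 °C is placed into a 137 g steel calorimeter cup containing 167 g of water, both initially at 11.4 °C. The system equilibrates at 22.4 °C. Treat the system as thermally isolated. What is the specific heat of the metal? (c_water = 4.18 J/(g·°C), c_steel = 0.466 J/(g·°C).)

c ≈ 0.625 J/(g·°C)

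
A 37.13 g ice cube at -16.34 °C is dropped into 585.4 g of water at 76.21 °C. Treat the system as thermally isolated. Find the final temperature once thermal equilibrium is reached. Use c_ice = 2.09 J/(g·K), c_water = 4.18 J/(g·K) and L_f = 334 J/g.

T_f ≈ 66.4 °C

Sum of m c ΔT and latent-heat terms is zero:
ice -16.34→0 °C: 37.13·2.09·16.34 = 1268
  melt ice: 37.13·334 = 12401
  warm the meltwater: 155.2 T
  water cools: 585.4·4.18·(T − 76.21) = 2447(T − 76.21)
2602.2 T = 186484 − 13669 = 172814
T ≈ 66.41 °C. Since T > 0 °C, the all-ice-melts assumption holds.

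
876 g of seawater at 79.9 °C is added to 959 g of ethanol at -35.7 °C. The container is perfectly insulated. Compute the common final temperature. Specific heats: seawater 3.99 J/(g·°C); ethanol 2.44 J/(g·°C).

Set heat shed by the hot body equal to heat absorbed by the cold body:
876·3.99·(79.9 − T) = 959·2.44·(T − (-35.7))
3495.2(79.9 − T) = 2340(T − (-35.7))
5835.2 T = 195733  ⇒  T ≈ 33.54 °C

T_f ≈ 33.5 °C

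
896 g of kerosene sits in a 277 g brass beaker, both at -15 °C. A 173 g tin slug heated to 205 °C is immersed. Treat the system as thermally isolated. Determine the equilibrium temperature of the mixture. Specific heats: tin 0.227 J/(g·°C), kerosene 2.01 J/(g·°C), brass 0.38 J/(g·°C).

With ΣQ=0 the equilibrium temperature is the m·c-weighted mean:
T_f = (39.27×205 + 1801×(-15) + 105.26×(-15)) / (39.27 + 1801 + 105.26)
    = -20543 / 1945.5 ≈ -10.56 °C

T_f ≈ -10.6 °C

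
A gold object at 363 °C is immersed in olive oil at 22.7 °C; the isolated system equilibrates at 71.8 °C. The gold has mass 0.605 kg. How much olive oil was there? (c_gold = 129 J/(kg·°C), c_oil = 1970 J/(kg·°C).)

m ≈ 0.235 kg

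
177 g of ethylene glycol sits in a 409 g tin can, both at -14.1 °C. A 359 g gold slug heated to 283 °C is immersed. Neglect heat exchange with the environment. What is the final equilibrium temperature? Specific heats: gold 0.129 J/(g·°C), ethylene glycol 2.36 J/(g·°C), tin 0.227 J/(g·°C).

T_f ≈ 10.6 °C

Setting the total heat transfer to zero:
359·0.129·(T − 283) + 177·2.36·(T − (-14.1)) + 409·0.227·(T − (-14.1)) = 0
556.87 T = 5907.1
T = 5907.1/556.87 ≈ 10.61 °C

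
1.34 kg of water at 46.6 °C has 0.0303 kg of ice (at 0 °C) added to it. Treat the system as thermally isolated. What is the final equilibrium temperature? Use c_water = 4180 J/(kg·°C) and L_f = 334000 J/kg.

T_f ≈ 43.8 °C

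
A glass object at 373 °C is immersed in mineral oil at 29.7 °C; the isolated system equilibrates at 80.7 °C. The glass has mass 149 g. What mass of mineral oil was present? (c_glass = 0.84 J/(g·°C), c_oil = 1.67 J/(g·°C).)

m ≈ 430 g

Setting the total heat transfer to zero:
149·0.84·(80.7 − 373) + m·1.67·(80.7 − 29.7) = 0
85.17 m = 36584
m = 36584/85.17 ≈ 429.5 g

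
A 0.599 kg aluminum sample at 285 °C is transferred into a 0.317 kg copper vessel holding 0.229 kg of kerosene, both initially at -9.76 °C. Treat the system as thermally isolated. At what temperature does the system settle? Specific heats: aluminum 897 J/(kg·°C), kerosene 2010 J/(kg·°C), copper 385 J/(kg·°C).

T_f ≈ 131.7 °C

T_f is the heat-capacity-weighted average of the initial temperatures:
T_f = (537.3×285 + 460.29×(-9.76) + 122.05×(-9.76)) / (537.3 + 460.29 + 122.05)
    = 147448 / 1119.6 ≈ 131.69 °C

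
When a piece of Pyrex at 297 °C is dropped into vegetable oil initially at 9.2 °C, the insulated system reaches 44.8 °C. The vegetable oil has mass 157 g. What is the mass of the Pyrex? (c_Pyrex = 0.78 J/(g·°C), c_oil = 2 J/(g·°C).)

Heat lost by the Pyrex = heat gained by the oil:
m×0.78×(297 − 44.8) = 157×2×(44.8 − 9.2)
196.72 m = 11178  ⇒  m ≈ 56.83 g

m ≈ 56.8 g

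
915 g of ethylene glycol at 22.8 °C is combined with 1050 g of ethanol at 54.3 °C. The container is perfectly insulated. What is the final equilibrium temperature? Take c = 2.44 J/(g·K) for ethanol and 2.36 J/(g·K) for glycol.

T_f ≈ 39.9 °C

|Q_ethanol| = |Q_glycol|:
1050*2.44*(54.3 − T) = 915*2.36*(T − 22.8)
2562(54.3 − T) = 2159.4(T − 22.8)
4721.4 T = 188351  ⇒  T ≈ 39.89 °C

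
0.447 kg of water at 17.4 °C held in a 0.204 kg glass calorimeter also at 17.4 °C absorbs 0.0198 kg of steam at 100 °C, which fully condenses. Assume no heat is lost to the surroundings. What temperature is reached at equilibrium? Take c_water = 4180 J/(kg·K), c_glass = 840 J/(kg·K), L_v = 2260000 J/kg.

Heat gained plus heat lost sum to zero:
latent heat released on condensation: 0.0198·2260000 = 44748
  condensate cools 100→T: 0.0198·4180·(T − 100) = 82.76(T − 100)
  water warms: 0.447·4180·(T − 17.4) = 1868.5(T − 17.4)
  cup: 171.36(T − 17.4)
2122.6 T = 44748 + 8276.4 + 35493 = 88517
T ≈ 41.70 °C — below 100 °C, confirming all the steam condensed.

T_f ≈ 41.7 °C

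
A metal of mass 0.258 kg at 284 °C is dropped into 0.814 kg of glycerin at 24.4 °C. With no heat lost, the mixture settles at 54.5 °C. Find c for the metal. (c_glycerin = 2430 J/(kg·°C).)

c ≈ 1010 J/(kg·°C)

m_s c (T_s − T_f) = m_glycerin c_glycerin (T_f − T_0):
0.258×c×(284 − 54.5) = 0.814×2430×(54.5 − 24.4)
59.21 c = 59538  ⇒  c ≈ 1006 J/(kg·°C)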